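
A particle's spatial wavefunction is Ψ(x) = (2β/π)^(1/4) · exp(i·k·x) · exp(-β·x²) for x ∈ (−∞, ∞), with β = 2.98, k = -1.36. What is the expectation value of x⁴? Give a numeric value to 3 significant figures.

0.0211

⟨x⁴⟩ = ∫ x⁴·|Ψ|² dx (integrals over the domain).
Gaussian moments: ∫x^(2j)·e^(−2βx²) dx = (2j−1)!!/(4β)^j · √(π/(2β)), odd powers integrate to 0; here √(π/(2β)) = 0.72603.
⟨x⁴⟩ = 0.021114.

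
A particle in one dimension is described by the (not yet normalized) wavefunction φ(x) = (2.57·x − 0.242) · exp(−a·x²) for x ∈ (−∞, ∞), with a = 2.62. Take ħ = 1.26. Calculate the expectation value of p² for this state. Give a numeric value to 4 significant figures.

p² φ = −ħ² d²φ/dx²; ⟨p²⟩ = −ħ² ∫ φ*·φ'' dx / ∫|φ|² dx.
Expand each integrand as polynomial × e^(−2ax²) and use ∫x^(2j)·e^(−2ax²) dx = (2j−1)!!/(4a)^j · √(π/(2a)), odd powers → 0; here √(π/(2a)) = 0.77430. Differentiate with the product rule, d/dx e^(−ax²) = −2ax·e^(−ax²).
State is unnormalized: ∫|φ|² dx = 0.53334, and ∫φ*·(−ħ² φ'') dx = 6.2781, so ⟨p²⟩ = 6.2781 / 0.53334.
⟨p²⟩ = 11.771.

11.77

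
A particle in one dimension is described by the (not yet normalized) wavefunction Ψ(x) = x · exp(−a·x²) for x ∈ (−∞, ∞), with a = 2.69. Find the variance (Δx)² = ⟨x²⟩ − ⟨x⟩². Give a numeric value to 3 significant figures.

Compute ⟨x⟩ and ⟨x²⟩ separately, then (Δx)² = ⟨x²⟩ − ⟨x⟩².
Expand each integrand as polynomial × e^(−2ax²) and use ∫x^(2j)·e^(−2ax²) dx = (2j−1)!!/(4a)^j · √(π/(2a)), odd powers → 0; here √(π/(2a)) = 0.76416.
Normalization: ∫|Ψ|² dx = 0.071019.
⟨x⟩ = 0.0000 and ⟨x²⟩ = 0.27881.
(Δx)² = 0.27881 − (0.0000)² = 0.27881.

0.279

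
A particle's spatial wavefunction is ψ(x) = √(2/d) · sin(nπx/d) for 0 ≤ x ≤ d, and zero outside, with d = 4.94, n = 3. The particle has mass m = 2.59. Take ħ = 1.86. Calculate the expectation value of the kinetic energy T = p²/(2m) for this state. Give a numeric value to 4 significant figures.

2.431

T = −(ħ²/2m) d²/dx², so ⟨T⟩ = −(ħ²/2m) ∫ ψ*·ψ'' dx; with m = 2.59.
d/dx sin(nπx/d) = (nπ/d)·cos(nπx/d) and d²/dx² sin(nπx/d) = −(nπ/d)²·sin(nπx/d); on 0 ≤ x ≤ d, ∫sin²(nπx/d) dx = d/2 and ∫sin(nπx/d)·cos(nπx/d) dx = 0.
⟨T⟩ = 2.4310.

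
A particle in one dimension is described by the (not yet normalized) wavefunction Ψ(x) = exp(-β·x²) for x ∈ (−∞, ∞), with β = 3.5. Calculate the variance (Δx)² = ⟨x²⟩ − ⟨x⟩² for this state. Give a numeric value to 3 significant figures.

0.0714

Compute ⟨x⟩ and ⟨x²⟩ separately, then (Δx)² = ⟨x²⟩ − ⟨x⟩².
Gaussian moments: ∫x^(2j)·e^(−2βx²) dx = (2j−1)!!/(4β)^j · √(π/(2β)), odd powers integrate to 0; here √(π/(2β)) = 0.66992.
Normalization: ∫|Ψ|² dx = 0.66992.
⟨x⟩ = 0.0000 and ⟨x²⟩ = 0.071429.
(Δx)² = 0.071429 − (0.0000)² = 0.071429.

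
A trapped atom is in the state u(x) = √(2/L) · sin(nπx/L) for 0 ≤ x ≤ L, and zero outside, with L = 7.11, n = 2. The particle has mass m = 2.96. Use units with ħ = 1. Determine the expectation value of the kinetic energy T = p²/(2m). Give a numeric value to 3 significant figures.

T = −(ħ²/2m) d²/dx², so ⟨T⟩ = −(ħ²/2m) ∫ u*·u'' dx; with m = 2.96.
d/dx sin(nπx/L) = (nπ/L)·cos(nπx/L) and d²/dx² sin(nπx/L) = −(nπ/L)²·sin(nπx/L); on 0 ≤ x ≤ L, ∫sin²(nπx/L) dx = L/2 and ∫sin(nπx/L)·cos(nπx/L) dx = 0.
⟨T⟩ = 0.13192.

0.132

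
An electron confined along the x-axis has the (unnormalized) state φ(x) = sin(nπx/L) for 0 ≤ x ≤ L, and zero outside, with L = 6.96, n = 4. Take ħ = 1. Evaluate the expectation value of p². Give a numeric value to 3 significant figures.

3.26

p² φ = −ħ² d²φ/dx²; ⟨p²⟩ = −ħ² ∫ φ*·φ'' dx / ∫|φ|² dx.
d/dx sin(nπx/L) = (nπ/L)·cos(nπx/L) and d²/dx² sin(nπx/L) = −(nπ/L)²·sin(nπx/L); on 0 ≤ x ≤ L, ∫sin²(nπx/L) dx = L/2 and ∫sin(nπx/L)·cos(nπx/L) dx = 0.
State is unnormalized: ∫|φ|² dx = 3.4800, and ∫φ*·(−ħ² φ'') dx = 11.344, so ⟨p²⟩ = 11.344 / 3.4800.
⟨p²⟩ = 3.2599.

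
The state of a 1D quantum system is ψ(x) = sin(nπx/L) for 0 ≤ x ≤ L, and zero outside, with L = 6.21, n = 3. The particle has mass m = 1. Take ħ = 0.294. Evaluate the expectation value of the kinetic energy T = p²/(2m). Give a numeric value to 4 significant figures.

0.09955

T = −(ħ²/2m) d²/dx², so ⟨T⟩ = −(ħ²/2m) ∫ ψ*·ψ'' dx / ∫|ψ|² dx; with m = 1.
d/dx sin(nπx/L) = (nπ/L)·cos(nπx/L) and d²/dx² sin(nπx/L) = −(nπ/L)²·sin(nπx/L); on 0 ≤ x ≤ L, ∫sin²(nπx/L) dx = L/2 and ∫sin(nπx/L)·cos(nπx/L) dx = 0.
State is unnormalized: ∫|ψ|² dx = 3.1050, and ∫ψ*·(−ħ²/2m · ψ'') dx = 0.30909, so ⟨T⟩ = 0.30909 / 3.1050.
⟨T⟩ = 0.099546.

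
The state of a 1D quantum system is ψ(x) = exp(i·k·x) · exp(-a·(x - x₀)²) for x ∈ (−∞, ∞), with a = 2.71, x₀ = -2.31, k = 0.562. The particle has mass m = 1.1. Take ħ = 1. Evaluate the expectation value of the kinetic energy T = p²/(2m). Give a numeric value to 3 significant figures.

T = −(ħ²/2m) d²/dx², so ⟨T⟩ = −(ħ²/2m) ∫ ψ*·ψ'' dx / ∫|ψ|² dx; with m = 1.1.
Gaussian moments (u = x − x₀): ∫u^(2j)·e^(−2au²) du = (2j−1)!!/(4a)^j · √(π/(2a)), odd powers integrate to 0; here √(π/(2a)) = 0.76133. Derivatives: ψ′ = (ik − 2au)·ψ, ψ″ = ((ik − 2au)² − 2a)·ψ; the odd-in-u pieces drop out.
State is unnormalized: ∫|ψ|² dx = 0.76133, and ∫ψ*·(−ħ²/2m · ψ'') dx = 1.0471, so ⟨T⟩ = 1.0471 / 0.76133.
⟨T⟩ = 1.3754.

1.38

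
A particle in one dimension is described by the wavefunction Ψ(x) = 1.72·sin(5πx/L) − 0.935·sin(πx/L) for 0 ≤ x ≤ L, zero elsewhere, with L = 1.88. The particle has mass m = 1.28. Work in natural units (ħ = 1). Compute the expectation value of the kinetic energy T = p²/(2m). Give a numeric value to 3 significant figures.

T = −(ħ²/2m) d²/dx², so ⟨T⟩ = −(ħ²/2m) ∫ Ψ*·Ψ'' dx / ∫|Ψ|² dx; with m = 1.28.
d²/dx² sin(jπx/L) = −(jπ/L)²·sin(jπx/L); on 0 ≤ x ≤ L, ∫sin²(jπx/L) dx = L/2 and ∫sin(jπx/L)·sin(lπx/L) dx = 0 for j ≠ l, so only diagonal terms survive in ∫|Ψ|² and ∫Ψ·Ψ″; ∫Ψ·Ψ′ dx = [Ψ²/2] between the walls = 0.
State is unnormalized: ∫|Ψ|² dx = 3.6027, and ∫Ψ*·(−ħ²/2m · Ψ'') dx = 76.731, so ⟨T⟩ = 76.731 / 3.6027.
⟨T⟩ = 21.298.

21.3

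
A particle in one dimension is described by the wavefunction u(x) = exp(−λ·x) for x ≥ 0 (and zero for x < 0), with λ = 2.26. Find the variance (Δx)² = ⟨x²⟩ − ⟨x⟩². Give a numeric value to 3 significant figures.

0.0489

Compute ⟨x⟩ and ⟨x²⟩ separately, then (Δx)² = ⟨x²⟩ − ⟨x⟩².
Every integrand reduces to terms xʲ·e^(−2λx) on [0, ∞); use ∫₀^∞ xʲ·e^(−2λx) dx = j!/(2λ)^(j+1).
Normalization: ∫|u|² dx = 0.22124.
⟨x⟩ = 0.22124 and ⟨x²⟩ = 0.097893.
(Δx)² = 0.097893 − (0.22124)² = 0.048947.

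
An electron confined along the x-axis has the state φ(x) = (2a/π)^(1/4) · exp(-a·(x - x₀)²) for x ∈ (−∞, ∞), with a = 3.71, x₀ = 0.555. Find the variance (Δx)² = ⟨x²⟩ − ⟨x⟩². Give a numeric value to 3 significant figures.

0.0674

Compute ⟨x⟩ and ⟨x²⟩ separately, then (Δx)² = ⟨x²⟩ − ⟨x⟩².
Gaussian moments (u = x − x₀): ∫u^(2j)·e^(−2au²) du = (2j−1)!!/(4a)^j · √(π/(2a)), odd powers integrate to 0; here √(π/(2a)) = 0.65069.
⟨x⟩ = 0.55500 and ⟨x²⟩ = 0.37541.
(Δx)² = 0.37541 − (0.55500)² = 0.067385.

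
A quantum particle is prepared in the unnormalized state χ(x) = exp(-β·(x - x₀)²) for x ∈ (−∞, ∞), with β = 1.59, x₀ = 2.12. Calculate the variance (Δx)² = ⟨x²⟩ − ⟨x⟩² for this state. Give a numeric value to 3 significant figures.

Compute ⟨x⟩ and ⟨x²⟩ separately, then (Δx)² = ⟨x²⟩ − ⟨x⟩².
Gaussian moments (u = x − x₀): ∫u^(2j)·e^(−2βu²) du = (2j−1)!!/(4β)^j · √(π/(2β)), odd powers integrate to 0; here √(π/(2β)) = 0.99394.
Normalization: ∫|χ|² dx = 0.99394.
⟨x⟩ = 2.1200 and ⟨x²⟩ = 4.6516.
(Δx)² = 4.6516 − (2.1200)² = 0.15723.

0.157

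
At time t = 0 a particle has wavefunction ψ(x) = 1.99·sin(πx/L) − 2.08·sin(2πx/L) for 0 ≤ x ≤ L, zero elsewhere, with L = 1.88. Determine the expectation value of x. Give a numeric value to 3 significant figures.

1.28

⟨x⟩ = ∫ x·|ψ|² dx / ∫|ψ|² dx (integrals over the domain).
On 0 ≤ x ≤ L (j ≠ l): ∫sin²(jπx/L) dx = L/2, ∫sin(jπx/L)·sin(lπx/L) dx = 0; diagonal moments ∫x·sin²(jπx/L) dx = L²/4, ∫x²·sin²(jπx/L) dx = L³·(1/6 − 1/(4j²π²)); cross terms ∫x·sin(jπx/L)·sin(lπx/L) dx = 0 for j + l even and −4jlL²/(π²(j² − l²)²) for j + l odd, ∫x²·sin(jπx/L)·sin(lπx/L) dx = (−1)^(j+l)·4jlL³/(π²(j² − l²)²); higher powers the same way via product-to-sum and parts.
State is unnormalized: ∫|ψ|² dx = 7.7893, and ∫ψ*·x·ψ dx = 9.9571, so ⟨x⟩ = 9.9571 / 7.7893.
⟨x⟩ = 1.2783.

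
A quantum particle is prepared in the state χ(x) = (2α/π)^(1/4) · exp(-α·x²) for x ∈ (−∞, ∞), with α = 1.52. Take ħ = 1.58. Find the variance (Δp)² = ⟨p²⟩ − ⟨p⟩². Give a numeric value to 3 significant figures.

3.79

Compute ⟨p⟩ and ⟨p²⟩ separately; (Δp)² = ⟨p²⟩ − ⟨p⟩².
Gaussian moments: ∫x^(2j)·e^(−2αx²) dx = (2j−1)!!/(4α)^j · √(π/(2α)), odd powers integrate to 0; here √(π/(2α)) = 1.0166. Derivatives: d/dx e^(−αx²) = −2αx·e^(−αx²), d²/dx² e^(−αx²) = (4α²x² − 2α)·e^(−αx²).
⟨p⟩ = 0.0000 and ⟨p²⟩ = 3.7945.
(Δp)² = 3.7945 − (0.0000)² = 3.7945.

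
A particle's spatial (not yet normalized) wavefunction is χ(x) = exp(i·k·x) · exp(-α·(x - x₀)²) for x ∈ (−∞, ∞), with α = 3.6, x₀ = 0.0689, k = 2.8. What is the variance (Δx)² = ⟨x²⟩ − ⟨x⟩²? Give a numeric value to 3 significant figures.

Compute ⟨x⟩ and ⟨x²⟩ separately, then (Δx)² = ⟨x²⟩ − ⟨x⟩².
Gaussian moments (u = x − x₀): ∫u^(2j)·e^(−2αu²) du = (2j−1)!!/(4α)^j · √(π/(2α)), odd powers integrate to 0; here √(π/(2α)) = 0.66055.
Normalization: ∫|χ|² dx = 0.66055.
⟨x⟩ = 0.068900 and ⟨x²⟩ = 0.074192.
(Δx)² = 0.074192 − (0.068900)² = 0.069444.

0.0694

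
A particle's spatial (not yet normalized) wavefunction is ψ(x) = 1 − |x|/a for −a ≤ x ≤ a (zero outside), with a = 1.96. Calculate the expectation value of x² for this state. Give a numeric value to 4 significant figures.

0.3842

⟨x²⟩ = ∫ x²·|ψ|² dx / ∫|ψ|² dx (integrals over the domain).
ψ is even, so ∫ over [−a, a] = 2∫₀ᵃ with ψ = 1 − x/a there: ∫₀ᵃ (1 − x/a)² dx = a/3, ∫₀ᵃ x²(1 − x/a)² dx = a³/30, ∫₀ᵃ x⁴(1 − x/a)² dx = a⁵/105.
State is unnormalized: ∫|ψ|² dx = 1.3067, and ∫ψ*·x²·ψ dx = 0.50197, so ⟨x²⟩ = 0.50197 / 1.3067.
⟨x²⟩ = 0.38416.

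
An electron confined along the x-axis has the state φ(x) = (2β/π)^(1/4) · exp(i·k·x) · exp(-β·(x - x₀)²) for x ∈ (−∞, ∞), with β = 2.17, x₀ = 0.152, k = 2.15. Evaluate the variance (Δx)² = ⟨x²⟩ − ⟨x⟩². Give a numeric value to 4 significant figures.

0.1152

Compute ⟨x⟩ and ⟨x²⟩ separately, then (Δx)² = ⟨x²⟩ − ⟨x⟩².
Gaussian moments (u = x − x₀): ∫u^(2j)·e^(−2βu²) du = (2j−1)!!/(4β)^j · √(π/(2β)), odd powers integrate to 0; here √(π/(2β)) = 0.85081.
⟨x⟩ = 0.15200 and ⟨x²⟩ = 0.13831.
(Δx)² = 0.13831 − (0.15200)² = 0.11521.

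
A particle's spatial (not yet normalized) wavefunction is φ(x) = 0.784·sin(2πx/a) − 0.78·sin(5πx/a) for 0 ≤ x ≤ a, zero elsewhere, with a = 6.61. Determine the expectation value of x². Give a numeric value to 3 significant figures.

15.0

⟨x²⟩ = ∫ x²·|φ|² dx / ∫|φ|² dx (integrals over the domain).
On 0 ≤ x ≤ a (j ≠ l): ∫sin²(jπx/a) dx = a/2, ∫sin(jπx/a)·sin(lπx/a) dx = 0; diagonal moments ∫x·sin²(jπx/a) dx = a²/4, ∫x²·sin²(jπx/a) dx = a³·(1/6 − 1/(4j²π²)); cross terms ∫x·sin(jπx/a)·sin(lπx/a) dx = 0 for j + l even and −4jla²/(π²(j² − l²)²) for j + l odd, ∫x²·sin(jπx/a)·sin(lπx/a) dx = (−1)^(j+l)·4jla³/(π²(j² − l²)²); higher powers the same way via product-to-sum and parts.
State is unnormalized: ∫|φ|² dx = 4.0422, and ∫φ*·x²·φ dx = 60.815, so ⟨x²⟩ = 60.815 / 4.0422.
⟨x²⟩ = 15.045.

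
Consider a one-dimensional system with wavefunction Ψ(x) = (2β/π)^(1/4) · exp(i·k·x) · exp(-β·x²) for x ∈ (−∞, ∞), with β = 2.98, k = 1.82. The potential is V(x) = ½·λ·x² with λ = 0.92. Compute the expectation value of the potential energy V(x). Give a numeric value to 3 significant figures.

0.0386

⟨V⟩ = ∫ V(x)·|Ψ|² dx.
Gaussian moments: ∫x^(2j)·e^(−2βx²) dx = (2j−1)!!/(4β)^j · √(π/(2β)), odd powers integrate to 0; here √(π/(2β)) = 0.72603.
⟨V⟩ = 0.038591.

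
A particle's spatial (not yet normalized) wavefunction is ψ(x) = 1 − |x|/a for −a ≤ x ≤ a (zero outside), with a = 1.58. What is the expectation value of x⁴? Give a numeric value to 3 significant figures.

0.178

⟨x⁴⟩ = ∫ x⁴·|ψ|² dx / ∫|ψ|² dx (integrals over the domain).
ψ is even, so ∫ over [−a, a] = 2∫₀ᵃ with ψ = 1 − x/a there: ∫₀ᵃ (1 − x/a)² dx = a/3, ∫₀ᵃ x²(1 − x/a)² dx = a³/30, ∫₀ᵃ x⁴(1 − x/a)² dx = a⁵/105.
State is unnormalized: ∫|ψ|² dx = 1.0533, and ∫ψ*·x⁴·ψ dx = 0.18755, so ⟨x⁴⟩ = 0.18755 / 1.0533.
⟨x⁴⟩ = 0.17806.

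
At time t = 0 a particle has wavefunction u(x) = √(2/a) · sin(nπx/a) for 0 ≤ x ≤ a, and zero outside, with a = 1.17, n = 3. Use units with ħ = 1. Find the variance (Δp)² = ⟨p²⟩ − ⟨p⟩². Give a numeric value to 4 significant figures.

Compute ⟨p⟩ and ⟨p²⟩ separately; (Δp)² = ⟨p²⟩ − ⟨p⟩².
d/dx sin(nπx/a) = (nπ/a)·cos(nπx/a) and d²/dx² sin(nπx/a) = −(nπ/a)²·sin(nπx/a); on 0 ≤ x ≤ a, ∫sin²(nπx/a) dx = a/2 and ∫sin(nπx/a)·cos(nπx/a) dx = 0.
⟨p⟩ = 0.0000 and ⟨p²⟩ = 64.889.
(Δp)² = 64.889 − (0.0000)² = 64.889.

64.89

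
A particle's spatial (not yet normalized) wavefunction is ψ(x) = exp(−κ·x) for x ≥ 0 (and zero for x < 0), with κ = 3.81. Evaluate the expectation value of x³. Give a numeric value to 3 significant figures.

0.0136

⟨x³⟩ = ∫ x³·|ψ|² dx / ∫|ψ|² dx (integrals over the domain).
Every integrand reduces to terms xʲ·e^(−2κx) on [0, ∞); use ∫₀^∞ xʲ·e^(−2κx) dx = j!/(2κ)^(j+1).
State is unnormalized: ∫|ψ|² dx = 0.13123, and ∫ψ*·x³·ψ dx = 0.0017796, so ⟨x³⟩ = 0.0017796 / 0.13123.
⟨x³⟩ = 0.013561.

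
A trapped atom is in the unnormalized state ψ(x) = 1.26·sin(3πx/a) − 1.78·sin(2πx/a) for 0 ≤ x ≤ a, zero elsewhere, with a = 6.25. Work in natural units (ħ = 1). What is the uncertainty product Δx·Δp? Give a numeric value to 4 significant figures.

1.484

Δx = √(⟨x²⟩−⟨x⟩²), Δp = √(⟨p²⟩−⟨p⟩²).
On 0 ≤ x ≤ a (j ≠ l): ∫sin²(jπx/a) dx = a/2, ∫sin(jπx/a)·sin(lπx/a) dx = 0; diagonal moments ∫x·sin²(jπx/a) dx = a²/4, ∫x²·sin²(jπx/a) dx = a³·(1/6 − 1/(4j²π²)); cross terms ∫x·sin(jπx/a)·sin(lπx/a) dx = 0 for j + l even and −4jla²/(π²(j² − l²)²) for j + l odd, ∫x²·sin(jπx/a)·sin(lπx/a) dx = (−1)^(j+l)·4jla³/(π²(j² − l²)²); higher powers the same way via product-to-sum and parts. d²/dx² sin(jπx/a) = −(jπ/a)²·sin(jπx/a); on 0 ≤ x ≤ a, ∫sin²(jπx/a) dx = a/2 and ∫sin(jπx/a)·sin(lπx/a) dx = 0 for j ≠ l, so only diagonal terms survive in ∫|ψ|² and ∫ψ·ψ″; ∫ψ·ψ′ dx = [ψ²/2] between the walls = 0.
Normalization: ∫|ψ|² dx = 14.863.
⟨x⟩ = 4.2717, ⟨x²⟩ = 19.785 ⇒ Δx = 1.2399.
⟨p⟩ = 0.0000, ⟨p²⟩ = 1.4324 ⇒ Δp = 1.1968.
Δx·Δp = 1.4839.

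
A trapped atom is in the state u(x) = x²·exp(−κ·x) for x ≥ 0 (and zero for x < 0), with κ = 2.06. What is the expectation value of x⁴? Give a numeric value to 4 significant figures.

⟨x⁴⟩ = ∫ x⁴·|u|² dx / ∫|u|² dx (integrals over the domain).
Every integrand reduces to terms xʲ·e^(−2κx) on [0, ∞); use ∫₀^∞ xʲ·e^(−2κx) dx = j!/(2κ)^(j+1).
State is unnormalized: ∫|u|² dx = 0.020217, and ∫u*·x⁴·u dx = 0.11788, so ⟨x⁴⟩ = 0.11788 / 0.020217.
⟨x⁴⟩ = 5.8307.

5.831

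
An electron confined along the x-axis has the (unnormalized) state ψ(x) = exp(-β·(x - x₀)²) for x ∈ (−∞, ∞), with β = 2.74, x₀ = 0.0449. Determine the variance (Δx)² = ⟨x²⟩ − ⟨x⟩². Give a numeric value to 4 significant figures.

Compute ⟨x⟩ and ⟨x²⟩ separately, then (Δx)² = ⟨x²⟩ − ⟨x⟩².
Gaussian moments (u = x − x₀): ∫u^(2j)·e^(−2βu²) du = (2j−1)!!/(4β)^j · √(π/(2β)), odd powers integrate to 0; here √(π/(2β)) = 0.75715.
Normalization: ∫|ψ|² dx = 0.75715.
⟨x⟩ = 0.044900 and ⟨x²⟩ = 0.093257.
(Δx)² = 0.093257 − (0.044900)² = 0.091241.

0.09124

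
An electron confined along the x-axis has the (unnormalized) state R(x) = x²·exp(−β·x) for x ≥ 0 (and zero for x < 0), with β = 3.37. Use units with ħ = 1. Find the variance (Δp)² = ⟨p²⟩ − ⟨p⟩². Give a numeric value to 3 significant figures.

3.79

Compute ⟨p⟩ and ⟨p²⟩ separately; (Δp)² = ⟨p²⟩ − ⟨p⟩².
Differentiate x²·exp(−β·x) with the product rule; every integrand then reduces to terms xʲ·e^(−2βx) on [0, ∞), with ∫₀^∞ xʲ·e^(−2βx) dx = j!/(2β)^(j+1).
Normalization: ∫|R|² dx = 0.0017255.
⟨p⟩ = 0.0000 and ⟨p²⟩ = 3.7856.
(Δp)² = 3.7856 − (0.0000)² = 3.7856.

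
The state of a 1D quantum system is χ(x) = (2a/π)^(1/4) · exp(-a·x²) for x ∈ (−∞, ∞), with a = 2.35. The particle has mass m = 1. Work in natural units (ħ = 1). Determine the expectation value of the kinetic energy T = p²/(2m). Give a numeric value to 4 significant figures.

T = −(ħ²/2m) d²/dx², so ⟨T⟩ = −(ħ²/2m) ∫ χ*·χ'' dx; with m = 1.
Gaussian moments: ∫x^(2j)·e^(−2ax²) dx = (2j−1)!!/(4a)^j · √(π/(2a)), odd powers integrate to 0; here √(π/(2a)) = 0.81757. Derivatives: d/dx e^(−ax²) = −2ax·e^(−ax²), d²/dx² e^(−ax²) = (4a²x² − 2a)·e^(−ax²).
⟨T⟩ = 1.1750.

1.175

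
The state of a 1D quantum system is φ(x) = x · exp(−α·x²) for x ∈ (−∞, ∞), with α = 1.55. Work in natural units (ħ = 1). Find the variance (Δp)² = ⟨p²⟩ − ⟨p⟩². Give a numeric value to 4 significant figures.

4.650

Compute ⟨p⟩ and ⟨p²⟩ separately; (Δp)² = ⟨p²⟩ − ⟨p⟩².
Expand each integrand as polynomial × e^(−2αx²) and use ∫x^(2j)·e^(−2αx²) dx = (2j−1)!!/(4α)^j · √(π/(2α)), odd powers → 0; here √(π/(2α)) = 1.0067. Differentiate with the product rule, d/dx e^(−αx²) = −2αx·e^(−αx²).
Normalization: ∫|φ|² dx = 0.16237.
⟨p⟩ = 0.0000 and ⟨p²⟩ = 4.6500.
(Δp)² = 4.6500 − (0.0000)² = 4.6500.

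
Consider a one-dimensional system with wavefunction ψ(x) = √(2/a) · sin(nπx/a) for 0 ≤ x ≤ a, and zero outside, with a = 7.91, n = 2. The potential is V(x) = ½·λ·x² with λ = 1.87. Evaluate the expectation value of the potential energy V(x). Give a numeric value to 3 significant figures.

18.8

⟨V⟩ = ∫ V(x)·|ψ|² dx.
With sin²θ = (1 − cos2θ)/2 on 0 ≤ x ≤ a: ∫sin²(nπx/a) dx = a/2, ∫x·sin²(nπx/a) dx = a²/4, ∫x²·sin²(nπx/a) dx = a³·(1/6 − 1/(4n²π²)); higher powers xᵏ the same way, integrating xᵏ·cos(2nπx/a) by parts.
⟨V⟩ = 18.759.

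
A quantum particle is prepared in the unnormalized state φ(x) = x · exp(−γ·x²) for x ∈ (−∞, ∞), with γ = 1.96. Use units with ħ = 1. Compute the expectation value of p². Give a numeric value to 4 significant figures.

p² φ = −ħ² d²φ/dx²; ⟨p²⟩ = −ħ² ∫ φ*·φ'' dx / ∫|φ|² dx.
Expand each integrand as polynomial × e^(−2γx²) and use ∫x^(2j)·e^(−2γx²) dx = (2j−1)!!/(4γ)^j · √(π/(2γ)), odd powers → 0; here √(π/(2γ)) = 0.89522. Differentiate with the product rule, d/dx e^(−γx²) = −2γx·e^(−γx²).
State is unnormalized: ∫|φ|² dx = 0.11419, and ∫φ*·(−ħ² φ'') dx = 0.67142, so ⟨p²⟩ = 0.67142 / 0.11419.
⟨p²⟩ = 5.8800.

5.880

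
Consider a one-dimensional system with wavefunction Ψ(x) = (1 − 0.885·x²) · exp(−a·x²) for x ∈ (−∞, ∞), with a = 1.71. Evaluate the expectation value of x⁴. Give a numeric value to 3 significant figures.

⟨x⁴⟩ = ∫ x⁴·|Ψ|² dx / ∫|Ψ|² dx (integrals over the domain).
Expand each integrand as polynomial × e^(−2ax²) and use ∫x^(2j)·e^(−2ax²) dx = (2j−1)!!/(4a)^j · √(π/(2a)), odd powers → 0; here √(π/(2a)) = 0.95843.
State is unnormalized: ∫|Ψ|² dx = 0.75855, and ∫Ψ*·x⁴·Ψ dx = 0.017949, so ⟨x⁴⟩ = 0.017949 / 0.75855.
⟨x⁴⟩ = 0.023663.

0.0237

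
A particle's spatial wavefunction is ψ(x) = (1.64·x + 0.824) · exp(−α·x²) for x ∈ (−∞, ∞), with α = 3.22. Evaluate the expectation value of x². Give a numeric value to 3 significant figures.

⟨x²⟩ = ∫ x²·|ψ|² dx / ∫|ψ|² dx (integrals over the domain).
Expand each integrand as polynomial × e^(−2αx²) and use ∫x^(2j)·e^(−2αx²) dx = (2j−1)!!/(4α)^j · √(π/(2α)), odd powers → 0; here √(π/(2α)) = 0.69844.
State is unnormalized: ∫|ψ|² dx = 0.62008, and ∫ψ*·x²·ψ dx = 0.070790, so ⟨x²⟩ = 0.070790 / 0.62008.
⟨x²⟩ = 0.11416.

0.114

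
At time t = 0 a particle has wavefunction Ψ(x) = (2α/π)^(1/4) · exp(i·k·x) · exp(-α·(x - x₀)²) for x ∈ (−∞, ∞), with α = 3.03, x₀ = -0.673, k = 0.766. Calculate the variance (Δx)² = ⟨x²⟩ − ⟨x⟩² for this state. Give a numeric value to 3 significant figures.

Compute ⟨x⟩ and ⟨x²⟩ separately, then (Δx)² = ⟨x²⟩ − ⟨x⟩².
Gaussian moments (u = x − x₀): ∫u^(2j)·e^(−2αu²) du = (2j−1)!!/(4α)^j · √(π/(2α)), odd powers integrate to 0; here √(π/(2α)) = 0.72001.
⟨x⟩ = -0.67300 and ⟨x²⟩ = 0.53544.
(Δx)² = 0.53544 − (-0.67300)² = 0.082508.

0.0825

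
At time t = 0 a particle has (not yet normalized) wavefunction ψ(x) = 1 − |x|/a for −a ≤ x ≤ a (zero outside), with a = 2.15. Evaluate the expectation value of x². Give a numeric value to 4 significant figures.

0.4623

⟨x²⟩ = ∫ x²·|ψ|² dx / ∫|ψ|² dx (integrals over the domain).
ψ is even, so ∫ over [−a, a] = 2∫₀ᵃ with ψ = 1 − x/a there: ∫₀ᵃ (1 − x/a)² dx = a/3, ∫₀ᵃ x²(1 − x/a)² dx = a³/30, ∫₀ᵃ x⁴(1 − x/a)² dx = a⁵/105.
State is unnormalized: ∫|ψ|² dx = 1.4333, and ∫ψ*·x²·ψ dx = 0.66256, so ⟨x²⟩ = 0.66256 / 1.4333.
⟨x²⟩ = 0.46225.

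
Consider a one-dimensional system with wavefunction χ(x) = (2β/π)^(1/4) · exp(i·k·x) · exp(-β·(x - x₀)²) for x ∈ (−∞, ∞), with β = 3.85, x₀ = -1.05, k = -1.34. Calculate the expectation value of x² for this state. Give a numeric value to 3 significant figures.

1.17

⟨x²⟩ = ∫ x²·|χ|² dx (integrals over the domain).
Gaussian moments (u = x − x₀): ∫u^(2j)·e^(−2βu²) du = (2j−1)!!/(4β)^j · √(π/(2β)), odd powers integrate to 0; here √(π/(2β)) = 0.63875.
⟨x²⟩ = 1.1674.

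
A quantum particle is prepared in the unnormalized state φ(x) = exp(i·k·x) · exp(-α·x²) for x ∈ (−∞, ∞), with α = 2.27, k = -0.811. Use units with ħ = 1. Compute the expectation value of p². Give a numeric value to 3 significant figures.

2.93

p² φ = −ħ² d²φ/dx²; ⟨p²⟩ = −ħ² ∫ φ*·φ'' dx / ∫|φ|² dx.
Gaussian moments: ∫x^(2j)·e^(−2αx²) dx = (2j−1)!!/(4α)^j · √(π/(2α)), odd powers integrate to 0; here √(π/(2α)) = 0.83185. Derivatives: φ′ = (ik − 2αx)·φ, φ″ = ((ik − 2αx)² − 2α)·φ; the odd-in-x pieces drop out.
State is unnormalized: ∫|φ|² dx = 0.83185, and ∫φ*·(−ħ² φ'') dx = 2.4354, so ⟨p²⟩ = 2.4354 / 0.83185.
⟨p²⟩ = 2.9277.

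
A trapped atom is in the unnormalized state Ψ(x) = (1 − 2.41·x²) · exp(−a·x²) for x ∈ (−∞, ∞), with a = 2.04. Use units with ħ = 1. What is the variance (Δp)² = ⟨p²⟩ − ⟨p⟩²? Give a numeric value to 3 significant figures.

6.69

Compute ⟨p⟩ and ⟨p²⟩ separately; (Δp)² = ⟨p²⟩ − ⟨p⟩².
Expand each integrand as polynomial × e^(−2ax²) and use ∫x^(2j)·e^(−2ax²) dx = (2j−1)!!/(4a)^j · √(π/(2a)), odd powers → 0; here √(π/(2a)) = 0.87750. Differentiate with the product rule, d/dx e^(−ax²) = −2ax·e^(−ax²).
Normalization: ∫|Ψ|² dx = 0.58880.
⟨p⟩ = 0.0000 and ⟨p²⟩ = 6.6924.
(Δp)² = 6.6924 − (0.0000)² = 6.6924.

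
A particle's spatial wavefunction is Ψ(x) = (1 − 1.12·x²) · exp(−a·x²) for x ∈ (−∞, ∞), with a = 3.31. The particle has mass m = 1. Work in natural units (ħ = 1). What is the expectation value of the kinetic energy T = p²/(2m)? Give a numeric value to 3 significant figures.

T = −(ħ²/2m) d²/dx², so ⟨T⟩ = −(ħ²/2m) ∫ Ψ*·Ψ'' dx / ∫|Ψ|² dx; with m = 1.
Expand each integrand as polynomial × e^(−2ax²) and use ∫x^(2j)·e^(−2ax²) dx = (2j−1)!!/(4a)^j · √(π/(2a)), odd powers → 0; here √(π/(2a)) = 0.68888. Differentiate with the product rule, d/dx e^(−ax²) = −2ax·e^(−ax²).
State is unnormalized: ∫|Ψ|² dx = 0.58712, and ∫Ψ*·(−ħ²/2m · Ψ'') dx = 1.3901, so ⟨T⟩ = 1.3901 / 0.58712.
⟨T⟩ = 2.3676.

2.37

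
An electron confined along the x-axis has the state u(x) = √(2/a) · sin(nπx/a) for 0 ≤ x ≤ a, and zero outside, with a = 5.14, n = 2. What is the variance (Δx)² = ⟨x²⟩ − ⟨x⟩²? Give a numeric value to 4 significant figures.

1.867

Compute ⟨x⟩ and ⟨x²⟩ separately, then (Δx)² = ⟨x²⟩ − ⟨x⟩².
With sin²θ = (1 − cos2θ)/2 on 0 ≤ x ≤ a: ∫sin²(nπx/a) dx = a/2, ∫x·sin²(nπx/a) dx = a²/4, ∫x²·sin²(nπx/a) dx = a³·(1/6 − 1/(4n²π²)); higher powers xᵏ the same way, integrating xᵏ·cos(2nπx/a) by parts.
⟨x⟩ = 2.5700 and ⟨x²⟩ = 8.4719.
(Δx)² = 8.4719 − (2.5700)² = 1.8670.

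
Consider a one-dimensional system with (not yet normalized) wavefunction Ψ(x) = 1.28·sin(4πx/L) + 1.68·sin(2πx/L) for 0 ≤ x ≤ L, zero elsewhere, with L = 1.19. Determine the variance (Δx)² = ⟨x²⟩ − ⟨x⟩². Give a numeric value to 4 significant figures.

Compute ⟨x⟩ and ⟨x²⟩ separately, then (Δx)² = ⟨x²⟩ − ⟨x⟩².
On 0 ≤ x ≤ L (j ≠ l): ∫sin²(jπx/L) dx = L/2, ∫sin(jπx/L)·sin(lπx/L) dx = 0; diagonal moments ∫x·sin²(jπx/L) dx = L²/4, ∫x²·sin²(jπx/L) dx = L³·(1/6 − 1/(4j²π²)); cross terms ∫x·sin(jπx/L)·sin(lπx/L) dx = 0 for j + l even and −4jlL²/(π²(j² − l²)²) for j + l odd, ∫x²·sin(jπx/L)·sin(lπx/L) dx = (−1)^(j+l)·4jlL³/(π²(j² − l²)²); higher powers the same way via product-to-sum and parts.
Normalization: ∫|Ψ|² dx = 2.6542.
⟨x⟩ = 0.59500 and ⟨x²⟩ = 0.52052.
(Δx)² = 0.52052 − (0.59500)² = 0.16650.

0.1665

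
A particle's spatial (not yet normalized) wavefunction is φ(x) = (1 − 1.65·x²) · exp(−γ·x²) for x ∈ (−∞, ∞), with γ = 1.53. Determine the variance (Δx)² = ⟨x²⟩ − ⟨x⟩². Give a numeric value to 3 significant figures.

0.114

Compute ⟨x⟩ and ⟨x²⟩ separately, then (Δx)² = ⟨x²⟩ − ⟨x⟩².
Expand each integrand as polynomial × e^(−2γx²) and use ∫x^(2j)·e^(−2γx²) dx = (2j−1)!!/(4γ)^j · √(π/(2γ)), odd powers → 0; here √(π/(2γ)) = 1.0132.
Normalization: ∫|φ|² dx = 0.68784.
⟨x⟩ = 0.0000 and ⟨x²⟩ = 0.11377.
(Δx)² = 0.11377 − (0.0000)² = 0.11377.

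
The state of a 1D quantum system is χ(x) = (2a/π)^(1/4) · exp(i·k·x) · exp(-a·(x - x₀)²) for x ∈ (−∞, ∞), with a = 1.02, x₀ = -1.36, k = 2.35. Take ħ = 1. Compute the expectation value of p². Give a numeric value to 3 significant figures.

p² χ = −ħ² d²χ/dx²; ⟨p²⟩ = −ħ² ∫ χ*·χ'' dx.
Gaussian moments (u = x − x₀): ∫u^(2j)·e^(−2au²) du = (2j−1)!!/(4a)^j · √(π/(2a)), odd powers integrate to 0; here √(π/(2a)) = 1.2410. Derivatives: χ′ = (ik − 2au)·χ, χ″ = ((ik − 2au)² − 2a)·χ; the odd-in-u pieces drop out.
⟨p²⟩ = 6.5425.

6.54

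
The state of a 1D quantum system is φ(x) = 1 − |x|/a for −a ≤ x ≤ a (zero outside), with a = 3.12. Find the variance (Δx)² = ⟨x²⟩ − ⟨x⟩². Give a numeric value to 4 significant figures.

0.9734

Compute ⟨x⟩ and ⟨x²⟩ separately, then (Δx)² = ⟨x²⟩ − ⟨x⟩².
φ is even, so ∫ over [−a, a] = 2∫₀ᵃ with φ = 1 − x/a there: ∫₀ᵃ (1 − x/a)² dx = a/3, ∫₀ᵃ x²(1 − x/a)² dx = a³/30, ∫₀ᵃ x⁴(1 − x/a)² dx = a⁵/105.
Normalization: ∫|φ|² dx = 2.0800.
⟨x⟩ = 0.0000 and ⟨x²⟩ = 0.97344.
(Δx)² = 0.97344 − (0.0000)² = 0.97344.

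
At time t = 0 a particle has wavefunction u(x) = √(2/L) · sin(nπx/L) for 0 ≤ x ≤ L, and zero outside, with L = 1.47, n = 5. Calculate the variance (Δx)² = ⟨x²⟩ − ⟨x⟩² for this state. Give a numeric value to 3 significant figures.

0.176

Compute ⟨x⟩ and ⟨x²⟩ separately, then (Δx)² = ⟨x²⟩ − ⟨x⟩².
With sin²θ = (1 − cos2θ)/2 on 0 ≤ x ≤ L: ∫sin²(nπx/L) dx = L/2, ∫x·sin²(nπx/L) dx = L²/4, ∫x²·sin²(nπx/L) dx = L³·(1/6 − 1/(4n²π²)); higher powers xᵏ the same way, integrating xᵏ·cos(2nπx/L) by parts.
⟨x⟩ = 0.73500 and ⟨x²⟩ = 0.71592.
(Δx)² = 0.71592 − (0.73500)² = 0.17570.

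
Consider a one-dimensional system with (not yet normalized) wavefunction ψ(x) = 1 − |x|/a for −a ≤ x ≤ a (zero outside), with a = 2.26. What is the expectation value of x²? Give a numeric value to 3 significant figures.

0.511

⟨x²⟩ = ∫ x²·|ψ|² dx / ∫|ψ|² dx (integrals over the domain).
ψ is even, so ∫ over [−a, a] = 2∫₀ᵃ with ψ = 1 − x/a there: ∫₀ᵃ (1 − x/a)² dx = a/3, ∫₀ᵃ x²(1 − x/a)² dx = a³/30, ∫₀ᵃ x⁴(1 − x/a)² dx = a⁵/105.
State is unnormalized: ∫|ψ|² dx = 1.5067, and ∫ψ*·x²·ψ dx = 0.76955, so ⟨x²⟩ = 0.76955 / 1.5067.
⟨x²⟩ = 0.51076.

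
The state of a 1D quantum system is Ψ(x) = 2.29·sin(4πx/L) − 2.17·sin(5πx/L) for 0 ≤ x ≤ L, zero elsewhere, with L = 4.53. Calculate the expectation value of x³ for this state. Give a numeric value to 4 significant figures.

39.31

⟨x³⟩ = ∫ x³·|Ψ|² dx / ∫|Ψ|² dx (integrals over the domain).
On 0 ≤ x ≤ L (j ≠ l): ∫sin²(jπx/L) dx = L/2, ∫sin(jπx/L)·sin(lπx/L) dx = 0; diagonal moments ∫x·sin²(jπx/L) dx = L²/4, ∫x²·sin²(jπx/L) dx = L³·(1/6 − 1/(4j²π²)); cross terms ∫x·sin(jπx/L)·sin(lπx/L) dx = 0 for j + l even and −4jlL²/(π²(j² − l²)²) for j + l odd, ∫x²·sin(jπx/L)·sin(lπx/L) dx = (−1)^(j+l)·4jlL³/(π²(j² − l²)²); higher powers the same way via product-to-sum and parts.
State is unnormalized: ∫|Ψ|² dx = 22.544, and ∫Ψ*·x³·Ψ dx = 886.12, so ⟨x³⟩ = 886.12 / 22.544.
⟨x³⟩ = 39.307.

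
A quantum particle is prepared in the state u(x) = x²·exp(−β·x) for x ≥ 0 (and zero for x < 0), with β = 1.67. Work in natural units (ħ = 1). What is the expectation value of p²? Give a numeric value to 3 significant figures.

p² u = −ħ² d²u/dx²; ⟨p²⟩ = −ħ² ∫ u*·u'' dx / ∫|u|² dx.
Differentiate x²·exp(−β·x) with the product rule; every integrand then reduces to terms xʲ·e^(−2βx) on [0, ∞), with ∫₀^∞ xʲ·e^(−2βx) dx = j!/(2β)^(j+1).
State is unnormalized: ∫|u|² dx = 0.057740, and ∫u*·(−ħ² u'') dx = 0.053677, so ⟨p²⟩ = 0.053677 / 0.057740.
⟨p²⟩ = 0.92963.

0.930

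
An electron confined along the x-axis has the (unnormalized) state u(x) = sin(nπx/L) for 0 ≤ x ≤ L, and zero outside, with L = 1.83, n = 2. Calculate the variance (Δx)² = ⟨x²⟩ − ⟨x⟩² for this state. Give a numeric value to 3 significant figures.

0.237

Compute ⟨x⟩ and ⟨x²⟩ separately, then (Δx)² = ⟨x²⟩ − ⟨x⟩².
With sin²θ = (1 − cos2θ)/2 on 0 ≤ x ≤ L: ∫sin²(nπx/L) dx = L/2, ∫x·sin²(nπx/L) dx = L²/4, ∫x²·sin²(nπx/L) dx = L³·(1/6 − 1/(4n²π²)); higher powers xᵏ the same way, integrating xᵏ·cos(2nπx/L) by parts.
Normalization: ∫|u|² dx = 0.91500.
⟨x⟩ = 0.91500 and ⟨x²⟩ = 1.0739.
(Δx)² = 1.0739 − (0.91500)² = 0.23666.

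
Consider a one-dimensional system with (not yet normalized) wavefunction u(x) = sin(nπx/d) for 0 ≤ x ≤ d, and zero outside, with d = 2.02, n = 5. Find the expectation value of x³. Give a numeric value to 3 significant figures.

2.04

⟨x³⟩ = ∫ x³·|u|² dx / ∫|u|² dx (integrals over the domain).
With sin²θ = (1 − cos2θ)/2 on 0 ≤ x ≤ d: ∫sin²(nπx/d) dx = d/2, ∫x·sin²(nπx/d) dx = d²/4, ∫x²·sin²(nπx/d) dx = d³·(1/6 − 1/(4n²π²)); higher powers xᵏ the same way, integrating xᵏ·cos(2nπx/d) by parts.
State is unnormalized: ∫|u|² dx = 1.0100, and ∫u*·x³·u dx = 2.0559, so ⟨x³⟩ = 2.0559 / 1.0100.
⟨x³⟩ = 2.0355.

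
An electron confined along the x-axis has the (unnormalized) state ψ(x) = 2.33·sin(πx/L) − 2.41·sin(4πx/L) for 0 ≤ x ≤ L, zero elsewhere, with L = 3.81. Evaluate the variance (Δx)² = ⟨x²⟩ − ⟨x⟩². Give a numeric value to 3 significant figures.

0.828

Compute ⟨x⟩ and ⟨x²⟩ separately, then (Δx)² = ⟨x²⟩ − ⟨x⟩².
On 0 ≤ x ≤ L (j ≠ l): ∫sin²(jπx/L) dx = L/2, ∫sin(jπx/L)·sin(lπx/L) dx = 0; diagonal moments ∫x·sin²(jπx/L) dx = L²/4, ∫x²·sin²(jπx/L) dx = L³·(1/6 − 1/(4j²π²)); cross terms ∫x·sin(jπx/L)·sin(lπx/L) dx = 0 for j + l even and −4jlL²/(π²(j² − l²)²) for j + l odd, ∫x²·sin(jπx/L)·sin(lπx/L) dx = (−1)^(j+l)·4jlL³/(π²(j² − l²)²); higher powers the same way via product-to-sum and parts.
Normalization: ∫|ψ|² dx = 21.406.
⟨x⟩ = 1.9599 and ⟨x²⟩ = 4.6687.
(Δx)² = 4.6687 − (1.9599)² = 0.82762.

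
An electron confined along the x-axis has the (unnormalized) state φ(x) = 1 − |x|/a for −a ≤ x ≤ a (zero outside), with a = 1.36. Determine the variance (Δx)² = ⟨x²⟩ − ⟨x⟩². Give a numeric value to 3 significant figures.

Compute ⟨x⟩ and ⟨x²⟩ separately, then (Δx)² = ⟨x²⟩ − ⟨x⟩².
φ is even, so ∫ over [−a, a] = 2∫₀ᵃ with φ = 1 − x/a there: ∫₀ᵃ (1 − x/a)² dx = a/3, ∫₀ᵃ x²(1 − x/a)² dx = a³/30, ∫₀ᵃ x⁴(1 − x/a)² dx = a⁵/105.
Normalization: ∫|φ|² dx = 0.90667.
⟨x⟩ = 0.0000 and ⟨x²⟩ = 0.18496.
(Δx)² = 0.18496 − (0.0000)² = 0.18496.

0.185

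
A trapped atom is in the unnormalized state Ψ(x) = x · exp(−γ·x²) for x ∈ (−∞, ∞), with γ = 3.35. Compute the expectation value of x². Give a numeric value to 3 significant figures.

⟨x²⟩ = ∫ x²·|Ψ|² dx / ∫|Ψ|² dx (integrals over the domain).
Expand each integrand as polynomial × e^(−2γx²) and use ∫x^(2j)·e^(−2γx²) dx = (2j−1)!!/(4γ)^j · √(π/(2γ)), odd powers → 0; here √(π/(2γ)) = 0.68476.
State is unnormalized: ∫|Ψ|² dx = 0.051101, and ∫Ψ*·x²·Ψ dx = 0.011441, so ⟨x²⟩ = 0.011441 / 0.051101.
⟨x²⟩ = 0.22388.

0.224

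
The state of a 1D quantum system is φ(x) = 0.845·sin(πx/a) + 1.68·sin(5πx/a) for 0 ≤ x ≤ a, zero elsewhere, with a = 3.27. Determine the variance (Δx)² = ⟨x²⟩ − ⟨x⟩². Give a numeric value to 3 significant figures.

Compute ⟨x⟩ and ⟨x²⟩ separately, then (Δx)² = ⟨x²⟩ − ⟨x⟩².
On 0 ≤ x ≤ a (j ≠ l): ∫sin²(jπx/a) dx = a/2, ∫sin(jπx/a)·sin(lπx/a) dx = 0; diagonal moments ∫x·sin²(jπx/a) dx = a²/4, ∫x²·sin²(jπx/a) dx = a³·(1/6 − 1/(4j²π²)); cross terms ∫x·sin(jπx/a)·sin(lπx/a) dx = 0 for j + l even and −4jla²/(π²(j² − l²)²) for j + l odd, ∫x²·sin(jπx/a)·sin(lπx/a) dx = (−1)^(j+l)·4jla³/(π²(j² − l²)²); higher powers the same way via product-to-sum and parts.
Normalization: ∫|φ|² dx = 5.7821.
⟨x⟩ = 1.6350 and ⟨x²⟩ = 3.4980.
(Δx)² = 3.4980 − (1.6350)² = 0.82481.

0.825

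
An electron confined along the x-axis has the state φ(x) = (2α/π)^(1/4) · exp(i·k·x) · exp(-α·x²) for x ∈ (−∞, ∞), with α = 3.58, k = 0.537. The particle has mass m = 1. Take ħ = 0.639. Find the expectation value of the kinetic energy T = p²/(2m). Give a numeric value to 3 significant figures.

T = −(ħ²/2m) d²/dx², so ⟨T⟩ = −(ħ²/2m) ∫ φ*·φ'' dx; with m = 1.
Gaussian moments: ∫x^(2j)·e^(−2αx²) dx = (2j−1)!!/(4α)^j · √(π/(2α)), odd powers integrate to 0; here √(π/(2α)) = 0.66240. Derivatives: φ′ = (ik − 2αx)·φ, φ″ = ((ik − 2αx)² − 2α)·φ; the odd-in-x pieces drop out.
⟨T⟩ = 0.78977.

0.790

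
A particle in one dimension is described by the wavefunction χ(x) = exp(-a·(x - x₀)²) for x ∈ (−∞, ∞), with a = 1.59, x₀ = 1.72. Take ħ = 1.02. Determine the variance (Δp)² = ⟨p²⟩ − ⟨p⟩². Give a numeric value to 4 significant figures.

Compute ⟨p⟩ and ⟨p²⟩ separately; (Δp)² = ⟨p²⟩ − ⟨p⟩².
Gaussian moments (u = x − x₀): ∫u^(2j)·e^(−2au²) du = (2j−1)!!/(4a)^j · √(π/(2a)), odd powers integrate to 0; here √(π/(2a)) = 0.99394. Derivatives: d/dx e^(−au²) = −2au·e^(−au²), d²/dx² e^(−au²) = (4a²u² − 2a)·e^(−au²).
Normalization: ∫|χ|² dx = 0.99394.
⟨p⟩ = 0.0000 and ⟨p²⟩ = 1.6542.
(Δp)² = 1.6542 − (0.0000)² = 1.6542.

1.654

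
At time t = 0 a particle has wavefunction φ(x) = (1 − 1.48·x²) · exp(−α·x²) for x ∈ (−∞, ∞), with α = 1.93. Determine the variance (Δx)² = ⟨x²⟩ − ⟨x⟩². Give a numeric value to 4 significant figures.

0.07147

Compute ⟨x⟩ and ⟨x²⟩ separately, then (Δx)² = ⟨x²⟩ − ⟨x⟩².
Expand each integrand as polynomial × e^(−2αx²) and use ∫x^(2j)·e^(−2αx²) dx = (2j−1)!!/(4α)^j · √(π/(2α)), odd powers → 0; here √(π/(2α)) = 0.90216.
Normalization: ∫|φ|² dx = 0.65572.
⟨x⟩ = 0.0000 and ⟨x²⟩ = 0.071470.
(Δx)² = 0.071470 − (0.0000)² = 0.071470.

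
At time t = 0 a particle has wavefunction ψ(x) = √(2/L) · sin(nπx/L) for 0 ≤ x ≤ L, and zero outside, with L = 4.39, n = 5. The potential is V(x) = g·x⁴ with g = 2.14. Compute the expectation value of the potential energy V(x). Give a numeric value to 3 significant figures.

156.

⟨V⟩ = ∫ V(x)·|ψ|² dx.
With sin²θ = (1 − cos2θ)/2 on 0 ≤ x ≤ L: ∫sin²(nπx/L) dx = L/2, ∫x·sin²(nπx/L) dx = L²/4, ∫x²·sin²(nπx/L) dx = L³·(1/6 − 1/(4n²π²)); higher powers xᵏ the same way, integrating xᵏ·cos(2nπx/L) by parts.
⟨V⟩ = 155.76.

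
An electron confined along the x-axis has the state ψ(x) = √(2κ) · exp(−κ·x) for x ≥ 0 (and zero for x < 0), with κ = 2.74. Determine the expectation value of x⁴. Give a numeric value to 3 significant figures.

⟨x⁴⟩ = ∫ x⁴·|ψ|² dx (integrals over the domain).
Every integrand reduces to terms xʲ·e^(−2κx) on [0, ∞); use ∫₀^∞ xʲ·e^(−2κx) dx = j!/(2κ)^(j+1).
⟨x⁴⟩ = 0.026613.

0.0266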